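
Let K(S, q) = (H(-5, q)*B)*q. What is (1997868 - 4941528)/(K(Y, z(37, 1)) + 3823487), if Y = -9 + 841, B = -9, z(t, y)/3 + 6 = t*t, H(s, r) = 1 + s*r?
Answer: -2943660/756183131 ≈ -0.0038928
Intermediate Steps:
H(s, r) = 1 + r*s
z(t, y) = -18 + 3*t² (z(t, y) = -18 + 3*(t*t) = -18 + 3*t²)
Y = 832
K(S, q) = q*(-9 + 45*q) (K(S, q) = ((1 + q*(-5))*(-9))*q = ((1 - 5*q)*(-9))*q = (-9 + 45*q)*q = q*(-9 + 45*q))
(1997868 - 4941528)/(K(Y, z(37, 1)) + 3823487) = (1997868 - 4941528)/(9*(-18 + 3*37²)*(-1 + 5*(-18 + 3*37²)) + 3823487) = -2943660/(9*(-18 + 3*1369)*(-1 + 5*(-18 + 3*1369)) + 3823487) = -2943660/(9*(-18 + 4107)*(-1 + 5*(-18 + 4107)) + 3823487) = -2943660/(9*4089*(-1 + 5*4089) + 3823487) = -2943660/(9*4089*(-1 + 20445) + 3823487) = -2943660/(9*4089*20444 + 3823487) = -2943660/(752359644 + 3823487) = -2943660/756183131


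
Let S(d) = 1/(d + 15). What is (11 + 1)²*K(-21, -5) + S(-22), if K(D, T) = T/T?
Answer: 1007/7 ≈ 143.86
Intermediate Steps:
S(d) = 1/(15 + d)
K(D, T) = 1
(11 + 1)²*K(-21, -5) + S(-22) = (11 + 1)²*1 + 1/(15 - 22) = 12²*1 + 1/(-7) = 144*1 - ⅐ = 144 - ⅐ = 1007/7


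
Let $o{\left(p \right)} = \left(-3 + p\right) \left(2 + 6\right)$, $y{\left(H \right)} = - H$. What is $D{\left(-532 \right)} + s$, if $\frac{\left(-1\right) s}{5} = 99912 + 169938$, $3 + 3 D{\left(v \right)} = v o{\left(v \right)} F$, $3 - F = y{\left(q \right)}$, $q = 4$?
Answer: $\frac{11890967}{3} \approx 3.9637 \cdot 10^{6}$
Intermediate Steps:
$F = 7$ ($F = 3 - \left(-1\right) 4 = 3 - -4 = 3 + 4 = 7$)
$o{\left(p \right)} = -24 + 8 p$ ($o{\left(p \right)} = \left(-3 + p\right) 8 = -24 + 8 p$)
$D{\left(v \right)} = -1 + \frac{7 v \left(-24 + 8 v\right)}{3}$ ($D{\left(v \right)} = -1 + \frac{v \left(-24 + 8 v\right) 7}{3} = -1 + \frac{7 v \left(-24 + 8 v\right)}{3}$)
$s = -1349250$ ($s = - 5 \left(99912 + 169938\right) = \left(-5\right) 269850 = -1349250$)
$D{\left(-532 \right)} + s = \left(-1 + \frac{56}{3} \left(-532\right) \left(-3 - 532\right)\right) - 1349250 = \left(-1 + \frac{56}{3} \left(-532\right) \left(-535\right)\right) - 1349250 = \left(-1 + \frac{15938720}{3}\right) - 1349250 = \frac{15938717}{3} - 1349250 = \frac{11890967}{3}$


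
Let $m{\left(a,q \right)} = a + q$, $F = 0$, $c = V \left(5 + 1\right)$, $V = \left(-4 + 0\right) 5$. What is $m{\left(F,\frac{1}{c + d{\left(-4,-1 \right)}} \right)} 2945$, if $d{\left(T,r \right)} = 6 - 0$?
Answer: $- \frac{155}{6} \approx -25.833$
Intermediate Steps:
$V = -20$ ($V = \left(-4\right) 5 = -20$)
$d{\left(T,r \right)} = 6$ ($d{\left(T,r \right)} = 6 + 0 = 6$)
$c = -120$ ($c = - 20 \left(5 + 1\right) = \left(-20\right) 6 = -120$)
$m{\left(F,\frac{1}{c + d{\left(-4,-1 \right)}} \right)} 2945 = \left(0 + \frac{1}{-120 + 6}\right) 2945 = \left(0 + \frac{1}{-114}\right) 2945 = \left(0 - \frac{1}{114}\right) 2945 = \left(- \frac{1}{114}\right) 2945 = - \frac{155}{6}$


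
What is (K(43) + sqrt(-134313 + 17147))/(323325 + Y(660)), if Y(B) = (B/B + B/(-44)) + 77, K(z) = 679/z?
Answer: 679/13905684 + I*sqrt(117166)/323388 ≈ 4.8829e-5 + 0.0010585*I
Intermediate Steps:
Y(B) = 78 - B/44 (Y(B) = (1 + B*(-1/44)) + 77 = (1 - B/44) + 77 = 78 - B/44)
(K(43) + sqrt(-134313 + 17147))/(323325 + Y(660)) = (679/43 + sqrt(-134313 + 17147))/(323325 + (78 - 1/44*660)) = (679*(1/43) + sqrt(-117166))/(323325 + (78 - 15)) = (679/43 + I*sqrt(117166))/(323325 + 63) = (679/43 + I*sqrt(117166))/323388 = (679/43 + I*sqrt(117166))*(1/323388) = 679/13905684 + I*sqrt(117166)/323388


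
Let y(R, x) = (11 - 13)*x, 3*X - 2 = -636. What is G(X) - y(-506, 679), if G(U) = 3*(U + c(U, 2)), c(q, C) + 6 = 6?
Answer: 724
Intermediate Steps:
c(q, C) = 0 (c(q, C) = -6 + 6 = 0)
X = -634/3 (X = ⅔ + (⅓)*(-636) = ⅔ - 212 = -634/3 ≈ -211.33)
y(R, x) = -2*x
G(U) = 3*U (G(U) = 3*(U + 0) = 3*U)
G(X) - y(-506, 679) = 3*(-634/3) - (-2)*679 = -634 - 1*(-1358) = -634 + 1358 = 724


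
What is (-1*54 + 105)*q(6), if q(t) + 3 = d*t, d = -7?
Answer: -2295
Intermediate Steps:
q(t) = -3 - 7*t
(-1*54 + 105)*q(6) = (-1*54 + 105)*(-3 - 7*6) = (-54 + 105)*(-3 - 42) = 51*(-45) = -2295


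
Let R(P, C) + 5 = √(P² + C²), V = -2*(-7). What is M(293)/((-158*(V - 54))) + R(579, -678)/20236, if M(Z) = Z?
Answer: 1474387/31972880 + 15*√3533/20236 ≈ 0.090173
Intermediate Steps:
V = 14
R(P, C) = -5 + √(C² + P²) (R(P, C) = -5 + √(P² + C²) = -5 + √(C² + P²))
M(293)/((-158*(V - 54))) + R(579, -678)/20236 = 293/((-158*(14 - 54))) + (-5 + √((-678)² + 579²))/20236 = 293/((-158*(-40))) + (-5 + √(459684 + 335241))*(1/20236) = 293/6320 + (-5 + √794925)*(1/20236) = 293*(1/6320) + (-5 + 15*√3533)*(1/20236) = 293/6320 + (-5/20236 + 15*√3533/20236) = 1474387/31972880 + 15*√3533/20236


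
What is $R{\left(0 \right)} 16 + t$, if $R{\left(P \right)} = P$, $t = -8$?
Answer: $-8$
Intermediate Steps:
$R{\left(0 \right)} 16 + t = 0 \cdot 16 - 8 = 0 - 8 = -8$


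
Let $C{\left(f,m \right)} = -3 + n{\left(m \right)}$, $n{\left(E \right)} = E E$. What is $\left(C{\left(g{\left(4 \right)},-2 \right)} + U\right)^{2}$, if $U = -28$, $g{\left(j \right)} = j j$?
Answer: $729$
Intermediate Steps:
$n{\left(E \right)} = E^{2}$
$g{\left(j \right)} = j^{2}$
$C{\left(f,m \right)} = -3 + m^{2}$
$\left(C{\left(g{\left(4 \right)},-2 \right)} + U\right)^{2} = \left(\left(-3 + \left(-2\right)^{2}\right) - 28\right)^{2} = \left(\left(-3 + 4\right) - 28\right)^{2} = \left(1 - 28\right)^{2} = \left(-27\right)^{2} = 729$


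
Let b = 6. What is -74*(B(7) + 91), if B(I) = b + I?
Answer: -7696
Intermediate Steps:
B(I) = 6 + I
-74*(B(7) + 91) = -74*((6 + 7) + 91) = -74*(13 + 91) = -74*104 = -7696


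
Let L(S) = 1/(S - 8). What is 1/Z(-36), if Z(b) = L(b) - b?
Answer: 44/1583 ≈ 0.027795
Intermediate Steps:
L(S) = 1/(-8 + S)
Z(b) = 1/(-8 + b) - b
1/Z(-36) = 1/((1 - 1*(-36)*(-8 - 36))/(-8 - 36)) = 1/((1 - 1*(-36)*(-44))/(-44)) = 1/(-(1 - 1584)/44) = 1/(-1/44*(-1583)) = 1/(1583/44) = 44/1583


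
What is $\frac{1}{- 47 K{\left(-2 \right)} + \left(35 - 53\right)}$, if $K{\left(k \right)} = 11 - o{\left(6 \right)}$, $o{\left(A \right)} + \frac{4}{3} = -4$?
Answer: $- \frac{3}{2357} \approx -0.0012728$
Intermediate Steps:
$o{\left(A \right)} = - \frac{16}{3}$ ($o{\left(A \right)} = - \frac{4}{3} - 4 = - \frac{16}{3}$)
$K{\left(k \right)} = \frac{49}{3}$ ($K{\left(k \right)} = 11 - - \frac{16}{3} = 11 + \frac{16}{3} = \frac{49}{3}$)
$\frac{1}{- 47 K{\left(-2 \right)} + \left(35 - 53\right)} = \frac{1}{\left(-47\right) \frac{49}{3} + \left(35 - 53\right)} = \frac{1}{- \frac{2303}{3} - 18} = \frac{1}{- \frac{2357}{3}} = - \frac{3}{2357}$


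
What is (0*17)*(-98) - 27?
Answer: -27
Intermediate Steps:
(0*17)*(-98) - 27 = 0*(-98) - 27 = 0 - 27 = -27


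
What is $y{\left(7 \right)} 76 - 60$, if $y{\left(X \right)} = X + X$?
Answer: $1004$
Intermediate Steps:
$y{\left(X \right)} = 2 X$
$y{\left(7 \right)} 76 - 60 = 2 \cdot 7 \cdot 76 - 60 = 14 \cdot 76 - 60 = 1064 - 60 = 1004$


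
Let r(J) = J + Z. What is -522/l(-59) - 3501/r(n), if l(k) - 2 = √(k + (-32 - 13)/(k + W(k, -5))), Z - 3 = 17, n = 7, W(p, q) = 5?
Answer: (-389*√2094 + 14064*I)/(3*(√2094 - 12*I)) ≈ -146.46 + 64.04*I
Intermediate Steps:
Z = 20 (Z = 3 + 17 = 20)
r(J) = 20 + J (r(J) = J + 20 = 20 + J)
l(k) = 2 + √(k - 45/(5 + k)) (l(k) = 2 + √(k + (-32 - 13)/(k + 5)) = 2 + √(k - 45/(5 + k)))
-522/l(-59) - 3501/r(n) = -522/(2 + √((-45 - 59*(5 - 59))/(5 - 59))) - 3501/(20 + 7) = -522/(2 + √((-45 - 59*(-54))/(-54))) - 3501/27 = -522/(2 + √(-(-45 + 3186)/54)) - 3501*1/27 = -522/(2 + √(-1/54*3141)) - 389/3 = -522/(2 + √(-349/6)) - 389/3 = -522/(2 + I*√2094/6) - 389/3 = -389/3 - 522/(2 + I*√2094/6)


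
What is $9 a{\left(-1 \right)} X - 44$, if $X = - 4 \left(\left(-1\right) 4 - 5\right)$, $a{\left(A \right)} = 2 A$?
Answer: $-692$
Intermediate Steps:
$X = 36$ ($X = - 4 \left(-4 - 5\right) = \left(-4\right) \left(-9\right) = 36$)
$9 a{\left(-1 \right)} X - 44 = 9 \cdot 2 \left(-1\right) 36 - 44 = 9 \left(-2\right) 36 - 44 = \left(-18\right) 36 - 44 = -648 - 44 = -692$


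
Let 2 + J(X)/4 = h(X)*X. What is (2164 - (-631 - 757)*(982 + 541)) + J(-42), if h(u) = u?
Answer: 2123136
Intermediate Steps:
J(X) = -8 + 4*X² (J(X) = -8 + 4*(X*X) = -8 + 4*X²)
(2164 - (-631 - 757)*(982 + 541)) + J(-42) = (2164 - (-631 - 757)*(982 + 541)) + (-8 + 4*(-42)²) = (2164 - (-1388)*1523) + (-8 + 4*1764) = (2164 - 1*(-2113924)) + (-8 + 7056) = (2164 + 2113924) + 7048 = 2116088 + 7048 = 2123136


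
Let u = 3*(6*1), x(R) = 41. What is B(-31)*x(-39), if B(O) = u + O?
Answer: -533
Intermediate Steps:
u = 18 (u = 3*6 = 18)
B(O) = 18 + O
B(-31)*x(-39) = (18 - 31)*41 = -13*41 = -533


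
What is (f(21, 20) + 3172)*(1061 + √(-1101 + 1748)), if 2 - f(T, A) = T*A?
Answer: 2921994 + 2754*√647 ≈ 2.9920e+6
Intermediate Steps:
f(T, A) = 2 - A*T (f(T, A) = 2 - T*A = 2 - A*T)
(f(21, 20) + 3172)*(1061 + √(-1101 + 1748)) = ((2 - 1*20*21) + 3172)*(1061 + √(-1101 + 1748)) = ((2 - 420) + 3172)*(1061 + √647) = (-418 + 3172)*(1061 + √647) = 2754*(1061 + √647) = 2921994 + 2754*√647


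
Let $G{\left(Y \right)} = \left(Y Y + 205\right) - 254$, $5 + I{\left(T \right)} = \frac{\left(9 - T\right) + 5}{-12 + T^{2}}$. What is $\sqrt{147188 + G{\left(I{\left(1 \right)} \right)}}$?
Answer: $\frac{\sqrt{17808443}}{11} \approx 383.64$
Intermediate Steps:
$I{\left(T \right)} = -5 + \frac{14 - T}{-12 + T^{2}}$ ($I{\left(T \right)} = -5 + \frac{\left(9 - T\right) + 5}{-12 + T^{2}} = -5 + \frac{14 - T}{-12 + T^{2}}$)
$G{\left(Y \right)} = -49 + Y^{2}$ ($G{\left(Y \right)} = \left(Y^{2} + 205\right) - 254 = \left(205 + Y^{2}\right) - 254 = -49 + Y^{2}$)
$\sqrt{147188 + G{\left(I{\left(1 \right)} \right)}} = \sqrt{147188 - \left(49 - \left(\frac{74 - 1 - 5 \cdot 1^{2}}{-12 + 1^{2}}\right)^{2}\right)} = \sqrt{147188 - \left(49 - \left(\frac{74 - 1 - 5}{-12 + 1}\right)^{2}\right)} = \sqrt{147188 - \left(49 - \left(\frac{74 - 1 - 5}{-11}\right)^{2}\right)} = \sqrt{147188 - \left(49 - \left(\left(- \frac{1}{11}\right) 68\right)^{2}\right)} = \sqrt{147188 - \left(49 - \left(- \frac{68}{11}\right)^{2}\right)} = \sqrt{147188 + \left(-49 + \frac{4624}{121}\right)} = \sqrt{147188 - \frac{1305}{121}} = \sqrt{\frac{17808443}{121}} = \frac{\sqrt{17808443}}{11}$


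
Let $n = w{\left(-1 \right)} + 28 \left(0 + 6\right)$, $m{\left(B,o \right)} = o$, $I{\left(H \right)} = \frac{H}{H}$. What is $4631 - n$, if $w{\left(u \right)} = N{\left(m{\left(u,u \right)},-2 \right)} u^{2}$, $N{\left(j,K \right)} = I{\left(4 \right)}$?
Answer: $4462$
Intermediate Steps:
$I{\left(H \right)} = 1$
$N{\left(j,K \right)} = 1$
$w{\left(u \right)} = u^{2}$ ($w{\left(u \right)} = 1 u^{2} = u^{2}$)
$n = 169$ ($n = \left(-1\right)^{2} + 28 \left(0 + 6\right) = 1 + 28 \cdot 6 = 1 + 168 = 169$)
$4631 - n = 4631 - 169 = 4462$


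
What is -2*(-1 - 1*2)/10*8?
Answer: 24/5 ≈ 4.8000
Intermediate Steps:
-2*(-1 - 1*2)/10*8 = -2*(-1 - 2)/10*8 = -(-6)/10*8 = -2*(-3/10)*8 = (⅗)*8 = 24/5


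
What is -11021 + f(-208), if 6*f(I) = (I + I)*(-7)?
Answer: -31607/3 ≈ -10536.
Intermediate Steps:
f(I) = -7*I/3 (f(I) = ((I + I)*(-7))/6 = ((2*I)*(-7))/6 = (-14*I)/6 = -7*I/3)
-11021 + f(-208) = -11021 - 7/3*(-208) = -11021 + 1456/3 = -31607/3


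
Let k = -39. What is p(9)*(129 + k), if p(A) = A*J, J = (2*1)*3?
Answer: 4860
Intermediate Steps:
J = 6 (J = 2*3 = 6)
p(A) = 6*A (p(A) = A*6 = 6*A)
p(9)*(129 + k) = (6*9)*(129 - 39) = 54*90 = 4860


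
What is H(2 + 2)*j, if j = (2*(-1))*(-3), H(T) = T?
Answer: 24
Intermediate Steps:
j = 6 (j = -2*(-3) = 6)
H(2 + 2)*j = (2 + 2)*6 = 4*6 = 24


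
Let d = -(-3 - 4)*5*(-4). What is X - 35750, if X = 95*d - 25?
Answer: -49075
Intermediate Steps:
d = -140 (d = -(-7)*5*(-4) = -1*(-35)*(-4) = 35*(-4) = -140)
X = -13325 (X = 95*(-140) - 25 = -13300 - 25 = -13325)
X - 35750 = -13325 - 35750 = -49075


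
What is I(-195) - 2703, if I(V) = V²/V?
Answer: -2898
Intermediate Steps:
I(V) = V
I(-195) - 2703 = -195 - 2703 = -2898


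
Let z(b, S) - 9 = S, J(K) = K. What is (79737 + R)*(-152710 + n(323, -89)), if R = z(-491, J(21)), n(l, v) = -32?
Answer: -12183771114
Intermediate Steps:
z(b, S) = 9 + S
R = 30 (R = 9 + 21 = 30)
(79737 + R)*(-152710 + n(323, -89)) = (79737 + 30)*(-152710 - 32) = 79767*(-152742) = -12183771114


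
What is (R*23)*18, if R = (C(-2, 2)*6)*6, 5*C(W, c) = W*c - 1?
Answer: -14904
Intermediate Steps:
C(W, c) = -1/5 + W*c/5 (C(W, c) = (W*c - 1)/5 = (-1 + W*c)/5 = -1/5 + W*c/5)
R = -36 (R = ((-1/5 + (1/5)*(-2)*2)*6)*6 = ((-1/5 - 4/5)*6)*6 = -1*6*6 = -6*6 = -36)
(R*23)*18 = -36*23*18 = -828*18 = -14904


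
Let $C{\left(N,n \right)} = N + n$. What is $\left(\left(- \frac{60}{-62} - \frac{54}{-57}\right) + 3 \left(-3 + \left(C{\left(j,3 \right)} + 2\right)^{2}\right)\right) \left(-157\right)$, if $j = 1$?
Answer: $- \frac{9331923}{589} \approx -15844.0$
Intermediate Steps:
$\left(\left(- \frac{60}{-62} - \frac{54}{-57}\right) + 3 \left(-3 + \left(C{\left(j,3 \right)} + 2\right)^{2}\right)\right) \left(-157\right) = \left(\left(- \frac{60}{-62} - \frac{54}{-57}\right) + 3 \left(-3 + \left(\left(1 + 3\right) + 2\right)^{2}\right)\right) \left(-157\right) = \left(\left(\left(-60\right) \left(- \frac{1}{62}\right) - - \frac{18}{19}\right) + 3 \left(-3 + \left(4 + 2\right)^{2}\right)\right) \left(-157\right) = \left(\left(\frac{30}{31} + \frac{18}{19}\right) + 3 \left(-3 + 6^{2}\right)\right) \left(-157\right) = \left(\frac{1128}{589} + 3 \left(-3 + 36\right)\right) \left(-157\right) = \left(\frac{1128}{589} + 3 \cdot 33\right) \left(-157\right) = \left(\frac{1128}{589} + 99\right) \left(-157\right) = \frac{59439}{589} \left(-157\right) = - \frac{9331923}{589}$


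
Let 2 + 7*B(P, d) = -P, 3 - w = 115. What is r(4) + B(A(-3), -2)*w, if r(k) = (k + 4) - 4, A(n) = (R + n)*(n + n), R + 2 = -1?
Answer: 612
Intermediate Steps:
w = -112 (w = 3 - 1*115 = 3 - 115 = -112)
R = -3 (R = -2 - 1 = -3)
A(n) = 2*n*(-3 + n) (A(n) = (-3 + n)*(n + n) = (-3 + n)*(2*n) = 2*n*(-3 + n))
r(k) = k (r(k) = (4 + k) - 4 = k)
B(P, d) = -2/7 - P/7 (B(P, d) = -2/7 + (-P)/7 = -2/7 - P/7)
r(4) + B(A(-3), -2)*w = 4 + (-2/7 - 2*(-3)*(-3 - 3)/7)*(-112) = 4 + (-2/7 - 2*(-3)*(-6)/7)*(-112) = 4 + (-2/7 - ⅐*36)*(-112) = 4 + (-2/7 - 36/7)*(-112) = 4 - 38/7*(-112) = 4 + 608 = 612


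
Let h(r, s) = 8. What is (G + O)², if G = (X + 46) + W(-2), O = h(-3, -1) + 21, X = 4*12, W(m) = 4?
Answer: 16129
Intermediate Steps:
X = 48
O = 29 (O = 8 + 21 = 29)
G = 98 (G = (48 + 46) + 4 = 94 + 4 = 98)
(G + O)² = (98 + 29)² = 127² = 16129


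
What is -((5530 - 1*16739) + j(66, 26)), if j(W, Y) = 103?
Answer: 11106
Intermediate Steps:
-((5530 - 1*16739) + j(66, 26)) = -((5530 - 1*16739) + 103) = -((5530 - 16739) + 103) = -(-11209 + 103) = -1*(-11106) = 11106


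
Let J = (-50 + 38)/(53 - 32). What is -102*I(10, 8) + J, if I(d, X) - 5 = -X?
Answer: 2138/7 ≈ 305.43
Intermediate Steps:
J = -4/7 (J = -12/21 = -12*1/21 = -4/7 ≈ -0.57143)
I(d, X) = 5 - X
-102*I(10, 8) + J = -102*(5 - 1*8) - 4/7 = -102*(5 - 8) - 4/7 = -102*(-3) - 4/7 = 306 - 4/7 = 2138/7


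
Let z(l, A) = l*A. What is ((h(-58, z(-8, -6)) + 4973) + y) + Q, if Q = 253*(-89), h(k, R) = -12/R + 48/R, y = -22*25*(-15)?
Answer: -37173/4 ≈ -9293.3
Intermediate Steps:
y = 8250 (y = -550*(-15) = 8250)
z(l, A) = A*l
h(k, R) = 36/R
Q = -22517
((h(-58, z(-8, -6)) + 4973) + y) + Q = ((36/((-6*(-8))) + 4973) + 8250) - 22517 = ((36/48 + 4973) + 8250) - 22517 = ((36*(1/48) + 4973) + 8250) - 22517 = ((¾ + 4973) + 8250) - 22517 = (19895/4 + 8250) - 22517 = 52895/4 - 22517 = -37173/4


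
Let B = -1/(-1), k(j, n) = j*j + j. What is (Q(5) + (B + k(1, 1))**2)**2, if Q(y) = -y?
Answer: 16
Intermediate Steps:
k(j, n) = j + j**2 (k(j, n) = j**2 + j = j + j**2)
B = 1 (B = -1*(-1) = 1)
(Q(5) + (B + k(1, 1))**2)**2 = (-1*5 + (1 + 1*(1 + 1))**2)**2 = (-5 + (1 + 1*2)**2)**2 = (-5 + (1 + 2)**2)**2 = (-5 + 3**2)**2 = (-5 + 9)**2 = 4**2 = 16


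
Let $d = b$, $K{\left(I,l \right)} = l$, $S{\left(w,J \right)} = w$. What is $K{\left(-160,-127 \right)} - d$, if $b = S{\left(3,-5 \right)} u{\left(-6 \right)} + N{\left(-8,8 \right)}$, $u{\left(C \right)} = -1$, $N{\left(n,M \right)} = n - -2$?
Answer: $-118$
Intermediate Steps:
$N{\left(n,M \right)} = 2 + n$ ($N{\left(n,M \right)} = n + 2 = 2 + n$)
$b = -9$ ($b = 3 \left(-1\right) + \left(2 - 8\right) = -3 - 6 = -9$)
$d = -9$
$K{\left(-160,-127 \right)} - d = -127 - -9 = -127 + 9 = -118$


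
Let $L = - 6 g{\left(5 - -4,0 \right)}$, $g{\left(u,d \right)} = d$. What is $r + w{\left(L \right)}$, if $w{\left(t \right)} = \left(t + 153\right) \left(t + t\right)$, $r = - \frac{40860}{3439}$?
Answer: $- \frac{40860}{3439} \approx -11.881$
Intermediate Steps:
$L = 0$ ($L = \left(-6\right) 0 = 0$)
$r = - \frac{40860}{3439}$ ($r = \left(-40860\right) \frac{1}{3439} = - \frac{40860}{3439} \approx -11.881$)
$w{\left(t \right)} = 2 t \left(153 + t\right)$ ($w{\left(t \right)} = \left(153 + t\right) 2 t = 2 t \left(153 + t\right)$)
$r + w{\left(L \right)} = - \frac{40860}{3439} + 2 \cdot 0 \left(153 + 0\right) = - \frac{40860}{3439} + 2 \cdot 0 \cdot 153 = - \frac{40860}{3439} + 0 = - \frac{40860}{3439}$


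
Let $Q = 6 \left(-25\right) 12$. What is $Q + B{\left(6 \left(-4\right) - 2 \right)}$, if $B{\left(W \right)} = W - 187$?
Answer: $-2013$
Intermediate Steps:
$B{\left(W \right)} = -187 + W$
$Q = -1800$ ($Q = \left(-150\right) 12 = -1800$)
$Q + B{\left(6 \left(-4\right) - 2 \right)} = -1800 + \left(-187 + \left(6 \left(-4\right) - 2\right)\right) = -1800 - 213 = -2013$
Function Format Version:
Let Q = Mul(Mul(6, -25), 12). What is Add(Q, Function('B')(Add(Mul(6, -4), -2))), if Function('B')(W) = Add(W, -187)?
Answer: -2013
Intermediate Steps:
Function('B')(W) = Add(-187, W)
Q = -1800 (Q = Mul(-150, 12) = -1800)
Add(Q, Function('B')(Add(Mul(6, -4), -2))) = Add(-1800, Add(-187, Add(Mul(6, -4), -2))) = Add(-1800, Add(-187, Add(-24, -2))) = Add(-1800, Add(-187, -26)) = Add(-1800, -213) = -2013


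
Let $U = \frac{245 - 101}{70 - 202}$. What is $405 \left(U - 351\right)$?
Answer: $- \frac{1568565}{11} \approx -1.426 \cdot 10^{5}$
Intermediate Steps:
$U = - \frac{12}{11}$ ($U = \frac{144}{-132} = 144 \left(- \frac{1}{132}\right) = - \frac{12}{11} \approx -1.0909$)
$405 \left(U - 351\right) = 405 \left(- \frac{12}{11} - 351\right) = 405 \left(- \frac{3873}{11}\right) = - \frac{1568565}{11}$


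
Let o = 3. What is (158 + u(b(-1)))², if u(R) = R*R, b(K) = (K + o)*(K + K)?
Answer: 30276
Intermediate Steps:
b(K) = 2*K*(3 + K) (b(K) = (K + 3)*(K + K) = (3 + K)*(2*K) = 2*K*(3 + K))
u(R) = R²
(158 + u(b(-1)))² = (158 + (2*(-1)*(3 - 1))²)² = (158 + (2*(-1)*2)²)² = (158 + (-4)²)² = (158 + 16)² = 174² = 30276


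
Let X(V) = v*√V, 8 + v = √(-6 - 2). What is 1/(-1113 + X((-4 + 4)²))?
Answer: -1/1113 ≈ -0.00089847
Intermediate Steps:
v = -8 + 2*I*√2 (v = -8 + √(-6 - 2) = -8 + √(-8) = -8 + 2*I*√2 ≈ -8.0 + 2.8284*I)
X(V) = √V*(-8 + 2*I*√2) (X(V) = (-8 + 2*I*√2)*√V = √V*(-8 + 2*I*√2))
1/(-1113 + X((-4 + 4)²)) = 1/(-1113 + 2*√((-4 + 4)²)*(-4 + I*√2)) = 1/(-1113 + 2*√(0²)*(-4 + I*√2)) = 1/(-1113 + 2*√0*(-4 + I*√2)) = 1/(-1113 + 2*0*(-4 + I*√2)) = 1/(-1113 + 0) = 1/(-1113) = -1/1113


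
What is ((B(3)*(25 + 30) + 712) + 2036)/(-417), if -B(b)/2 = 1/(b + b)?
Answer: -8189/1251 ≈ -6.5460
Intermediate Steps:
B(b) = -1/b (B(b) = -2/(b + b) = -2*1/(2*b) = -1/b)
((B(3)*(25 + 30) + 712) + 2036)/(-417) = (((-1/3)*(25 + 30) + 712) + 2036)/(-417) = ((-1*1/3*55 + 712) + 2036)*(-1/417) = ((-1/3*55 + 712) + 2036)*(-1/417) = ((-55/3 + 712) + 2036)*(-1/417) = (2081/3 + 2036)*(-1/417) = (8189/3)*(-1/417) = -8189/1251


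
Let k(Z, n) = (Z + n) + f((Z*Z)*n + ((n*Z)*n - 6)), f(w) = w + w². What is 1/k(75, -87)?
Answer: 1/6130028718 ≈ 1.6313e-10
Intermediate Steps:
k(Z, n) = Z + n + (-6 + Z*n² + n*Z²)*(-5 + Z*n² + n*Z²) (k(Z, n) = (Z + n) + ((Z*Z)*n + ((n*Z)*n - 6))*(1 + ((Z*Z)*n + ((n*Z)*n - 6))) = (Z + n) + (Z²*n + ((Z*n)*n - 6))*(1 + (Z²*n + ((Z*n)*n - 6))) = (Z + n) + (n*Z² + (Z*n² - 6))*(1 + (n*Z² + (Z*n² - 6))) = (Z + n) + (n*Z² + (-6 + Z*n²))*(1 + (n*Z² + (-6 + Z*n²))) = (Z + n) + (-6 + Z*n² + n*Z²)*(1 + (-6 + Z*n² + n*Z²)) = (Z + n) + (-6 + Z*n² + n*Z²)*(-5 + Z*n² + n*Z²) = Z + n + (-6 + Z*n² + n*Z²)*(-5 + Z*n² + n*Z²))
1/k(75, -87) = 1/(75 - 87 + (-6 + 75*(-87)² - 87*75²)*(-5 + 75*(-87)² - 87*75²)) = 1/(75 - 87 + (-6 + 75*7569 - 87*5625)*(-5 + 75*7569 - 87*5625)) = 1/(75 - 87 + (-6 + 567675 - 489375)*(-5 + 567675 - 489375)) = 1/(75 - 87 + 78294*78295) = 1/(75 - 87 + 6130028730) = 1/6130028718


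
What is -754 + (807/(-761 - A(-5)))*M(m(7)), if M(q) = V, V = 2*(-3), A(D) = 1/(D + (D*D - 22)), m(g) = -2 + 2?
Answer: -126350/169 ≈ -747.63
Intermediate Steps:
m(g) = 0
A(D) = 1/(-22 + D + D**2) (A(D) = 1/(D + (D**2 - 22)) = 1/(D + (-22 + D**2)) = 1/(-22 + D + D**2))
V = -6
M(q) = -6
-754 + (807/(-761 - A(-5)))*M(m(7)) = -754 + (807/(-761 - 1/(-22 - 5 + (-5)**2)))*(-6) = -754 + (807/(-761 - 1/(-22 - 5 + 25)))*(-6) = -754 + (807/(-761 - 1/(-2)))*(-6) = -754 + (807/(-761 - 1*(-1/2)))*(-6) = -754 + (807/(-761 + 1/2))*(-6) = -754 + (807/(-1521/2))*(-6) = -754 + (807*(-2/1521))*(-6) = -754 - 538/507*(-6) = -754 + 1076/169 = -126350/169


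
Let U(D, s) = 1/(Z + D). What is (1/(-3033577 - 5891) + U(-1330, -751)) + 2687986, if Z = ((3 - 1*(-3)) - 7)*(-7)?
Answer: 3602990916254971/1340405388 ≈ 2.6880e+6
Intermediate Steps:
Z = 7 (Z = ((3 + 3) - 7)*(-7) = (6 - 7)*(-7) = -1*(-7) = 7)
U(D, s) = 1/(7 + D)
(1/(-3033577 - 5891) + U(-1330, -751)) + 2687986 = (1/(-3033577 - 5891) + 1/(7 - 1330)) + 2687986 = (1/(-3039468) + 1/(-1323)) + 2687986 = (-1/3039468 - 1/1323) + 2687986 = -1013597/1340405388 + 2687986 = 3602990916254971/1340405388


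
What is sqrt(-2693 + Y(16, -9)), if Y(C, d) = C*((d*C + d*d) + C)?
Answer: I*sqrt(3445) ≈ 58.694*I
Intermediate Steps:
Y(C, d) = C*(C + d**2 + C*d) (Y(C, d) = C*((C*d + d**2) + C) = C*((d**2 + C*d) + C) = C*(C + d**2 + C*d))
sqrt(-2693 + Y(16, -9)) = sqrt(-2693 + 16*(16 + (-9)**2 + 16*(-9))) = sqrt(-2693 + 16*(16 + 81 - 144)) = sqrt(-2693 + 16*(-47)) = sqrt(-2693 - 752) = sqrt(-3445) = I*sqrt(3445)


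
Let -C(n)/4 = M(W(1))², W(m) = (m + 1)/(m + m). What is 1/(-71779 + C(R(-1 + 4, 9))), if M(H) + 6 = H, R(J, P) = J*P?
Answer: -1/71879 ≈ -1.3912e-5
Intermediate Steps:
W(m) = (1 + m)/(2*m) (W(m) = (1 + m)/((2*m)) = (1 + m)*(1/(2*m)) = (1 + m)/(2*m))
M(H) = -6 + H
C(n) = -100 (C(n) = -4*(-6 + (½)*(1 + 1)/1)² = -4*(-6 + (½)*1*2)² = -4*(-6 + 1)² = -4*(-5)² = -4*25 = -100)
1/(-71779 + C(R(-1 + 4, 9))) = 1/(-71779 - 100) = 1/(-71879) = -1/71879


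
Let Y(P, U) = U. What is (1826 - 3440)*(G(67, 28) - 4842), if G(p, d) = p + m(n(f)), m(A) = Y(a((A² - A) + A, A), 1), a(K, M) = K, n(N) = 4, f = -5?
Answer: 7705236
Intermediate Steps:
m(A) = 1
G(p, d) = 1 + p (G(p, d) = p + 1 = 1 + p)
(1826 - 3440)*(G(67, 28) - 4842) = (1826 - 3440)*((1 + 67) - 4842) = -1614*(68 - 4842) = -1614*(-4774) = 7705236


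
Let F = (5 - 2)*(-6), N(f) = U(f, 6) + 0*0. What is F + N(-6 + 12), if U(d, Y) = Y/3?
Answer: -16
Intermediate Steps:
U(d, Y) = Y/3 (U(d, Y) = Y*(⅓) = Y/3)
N(f) = 2 (N(f) = (⅓)*6 + 0*0 = 2 + 0 = 2)
F = -18 (F = 3*(-6) = -18)
F + N(-6 + 12) = -18 + 2 = -16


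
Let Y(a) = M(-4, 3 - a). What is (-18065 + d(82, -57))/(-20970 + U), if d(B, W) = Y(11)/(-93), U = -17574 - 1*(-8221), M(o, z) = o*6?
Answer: 560007/940013 ≈ 0.59574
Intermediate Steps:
M(o, z) = 6*o
Y(a) = -24 (Y(a) = 6*(-4) = -24)
U = -9353 (U = -17574 + 8221 = -9353)
d(B, W) = 8/31 (d(B, W) = -24/(-93) = -24*(-1/93) = 8/31)
(-18065 + d(82, -57))/(-20970 + U) = (-18065 + 8/31)/(-20970 - 9353) = -560007/31/(-30323) = -560007/31*(-1/30323) = 560007/940013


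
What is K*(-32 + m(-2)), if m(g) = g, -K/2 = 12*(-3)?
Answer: -2448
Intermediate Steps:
K = 72 (K = -24*(-3) = -2*(-36) = 72)
K*(-32 + m(-2)) = 72*(-32 - 2) = 72*(-34) = -2448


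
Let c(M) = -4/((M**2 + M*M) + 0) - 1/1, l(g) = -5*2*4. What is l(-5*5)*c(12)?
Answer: 365/9 ≈ 40.556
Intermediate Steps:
l(g) = -40 (l(g) = -10*4 = -40)
c(M) = -1 - 2/M**2 (c(M) = -4/((M**2 + M**2) + 0) - 1*1 = -4/(2*M**2 + 0) - 1 = -4*1/(2*M**2) - 1 = -2/M**2 - 1 = -1 - 2/M**2)
l(-5*5)*c(12) = -40*(-1 - 2/12**2) = -40*(-1 - 2*1/144) = -40*(-1 - 1/72) = -40*(-73/72) = 365/9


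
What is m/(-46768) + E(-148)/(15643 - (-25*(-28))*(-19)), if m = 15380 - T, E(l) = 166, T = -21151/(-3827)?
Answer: -1673240520211/5180251019248 ≈ -0.32300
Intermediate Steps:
T = 21151/3827 (T = -21151*(-1/3827) = 21151/3827 ≈ 5.5268)
m = 58838109/3827 (m = 15380 - 1*21151/3827 = 15380 - 21151/3827 = 58838109/3827 ≈ 15374.)
m/(-46768) + E(-148)/(15643 - (-25*(-28))*(-19)) = (58838109/3827)/(-46768) + 166/(15643 - (-25*(-28))*(-19)) = (58838109/3827)*(-1/46768) + 166/(15643 - 700*(-19)) = -58838109/178981136 + 166/(15643 - 1*(-13300)) = -58838109/178981136 + 166/(15643 + 13300) = -58838109/178981136 + 166/28943 = -1673240520211/5180251019248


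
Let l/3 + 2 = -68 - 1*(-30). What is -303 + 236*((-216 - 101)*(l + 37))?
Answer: 6209093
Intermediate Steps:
l = -120 (l = -6 + 3*(-68 - 1*(-30)) = -6 + 3*(-68 + 30) = -6 + 3*(-38) = -6 - 114 = -120)
-303 + 236*((-216 - 101)*(l + 37)) = -303 + 236*((-216 - 101)*(-120 + 37)) = -303 + 236*(-317*(-83)) = -303 + 236*26311 = -303 + 6209396 = 6209093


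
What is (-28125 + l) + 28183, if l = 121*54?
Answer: 6592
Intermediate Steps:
l = 6534
(-28125 + l) + 28183 = (-28125 + 6534) + 28183 = -21591 + 28183 = 6592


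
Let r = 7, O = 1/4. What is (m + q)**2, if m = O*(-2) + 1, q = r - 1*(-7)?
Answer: 841/4 ≈ 210.25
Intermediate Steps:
O = 1/4 ≈ 0.25000
q = 14 (q = 7 - 1*(-7) = 7 + 7 = 14)
m = 1/2 (m = (1/4)*(-2) + 1 = -1/2 + 1 = 1/2 ≈ 0.50000)
(m + q)**2 = (1/2 + 14)**2 = (29/2)**2 = 841/4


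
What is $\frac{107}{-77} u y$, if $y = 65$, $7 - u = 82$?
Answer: $\frac{521625}{77} \approx 6774.4$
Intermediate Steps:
$u = -75$ ($u = 7 - 82 = -75$)
$\frac{107}{-77} u y = \frac{107}{-77} \left(-75\right) 65 = 107 \left(- \frac{1}{77}\right) \left(-75\right) 65 = \left(- \frac{107}{77}\right) \left(-75\right) 65 = \frac{8025}{77} \cdot 65 = \frac{521625}{77}$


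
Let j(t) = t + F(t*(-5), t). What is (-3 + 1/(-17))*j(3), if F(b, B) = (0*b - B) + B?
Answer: -156/17 ≈ -9.1765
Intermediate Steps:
F(b, B) = 0 (F(b, B) = (0 - B) + B = -B + B = 0)
j(t) = t (j(t) = t + 0 = t)
(-3 + 1/(-17))*j(3) = (-3 + 1/(-17))*3 = (-3 - 1/17)*3 = -52/17*3 = -156/17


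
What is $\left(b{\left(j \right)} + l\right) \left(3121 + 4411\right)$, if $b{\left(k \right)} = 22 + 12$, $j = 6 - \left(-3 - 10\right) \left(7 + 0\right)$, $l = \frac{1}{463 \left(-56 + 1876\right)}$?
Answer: $\frac{7706968629}{30095} \approx 2.5609 \cdot 10^{5}$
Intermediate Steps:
$l = \frac{1}{842660}$ ($l = \frac{1}{463 \cdot 1820} = \frac{1}{463} \cdot \frac{1}{1820} = \frac{1}{842660} \approx 1.1867 \cdot 10^{-6}$)
$j = 97$ ($j = 6 - \left(-13\right) 7 = 6 - -91 = 6 + 91 = 97$)
$b{\left(k \right)} = 34$
$\left(b{\left(j \right)} + l\right) \left(3121 + 4411\right) = \left(34 + \frac{1}{842660}\right) \left(3121 + 4411\right) = \frac{28650441}{842660} \cdot 7532 = \frac{7706968629}{30095}$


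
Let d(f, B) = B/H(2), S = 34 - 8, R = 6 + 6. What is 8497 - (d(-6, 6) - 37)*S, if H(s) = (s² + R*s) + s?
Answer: 47269/5 ≈ 9453.8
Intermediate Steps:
R = 12
H(s) = s² + 13*s (H(s) = (s² + 12*s) + s = s² + 13*s)
S = 26
d(f, B) = B/30 (d(f, B) = B/((2*(13 + 2))) = B/((2*15)) = B/30)
8497 - (d(-6, 6) - 37)*S = 8497 - ((1/30)*6 - 37)*26 = 8497 - (⅕ - 37)*26 = 8497 - (-184)*26/5 = 8497 - 1*(-4784/5) = 8497 + 4784/5 = 47269/5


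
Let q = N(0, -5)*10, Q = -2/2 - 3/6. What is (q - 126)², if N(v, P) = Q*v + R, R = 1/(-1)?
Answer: 18496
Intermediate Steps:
Q = -3/2 (Q = -2*½ - 3*⅙ = -1 - ½ = -3/2 ≈ -1.5000)
R = -1 (R = 1*(-1) = -1)
N(v, P) = -1 - 3*v/2 (N(v, P) = -3*v/2 - 1 = -1 - 3*v/2)
q = -10 (q = (-1 - 3/2*0)*10 = (-1 + 0)*10 = -1*10 = -10)
(q - 126)² = (-10 - 126)² = (-136)² = 18496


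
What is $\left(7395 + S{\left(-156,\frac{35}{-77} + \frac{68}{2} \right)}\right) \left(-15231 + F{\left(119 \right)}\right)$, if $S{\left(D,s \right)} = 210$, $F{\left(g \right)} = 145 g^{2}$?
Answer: $15499856970$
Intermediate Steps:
$\left(7395 + S{\left(-156,\frac{35}{-77} + \frac{68}{2} \right)}\right) \left(-15231 + F{\left(119 \right)}\right) = \left(7395 + 210\right) \left(-15231 + 145 \cdot 119^{2}\right) = 7605 \left(-15231 + 145 \cdot 14161\right) = 7605 \left(-15231 + 2053345\right) = 7605 \cdot 2038114 = 15499856970$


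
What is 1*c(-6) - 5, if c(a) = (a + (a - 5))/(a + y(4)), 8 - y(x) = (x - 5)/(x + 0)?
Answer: -113/9 ≈ -12.556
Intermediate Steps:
y(x) = 8 - (-5 + x)/x (y(x) = 8 - (x - 5)/(x + 0) = 8 - (-5 + x)/x)
c(a) = (-5 + 2*a)/(33/4 + a) (c(a) = (a + (a - 5))/(a + (7 + 5/4)) = (a + (-5 + a))/(a + (7 + 5*(¼))) = (-5 + 2*a)/(a + (7 + 5/4)) = (-5 + 2*a)/(a + 33/4) = (-5 + 2*a)/(33/4 + a))
1*c(-6) - 5 = 1*(4*(-5 + 2*(-6))/(33 + 4*(-6))) - 5 = 1*(4*(-5 - 12)/(33 - 24)) - 5 = 1*(4*(-17)/9) - 5 = 1*(4*(⅑)*(-17)) - 5 = 1*(-68/9) - 5 = -68/9 - 5 = -113/9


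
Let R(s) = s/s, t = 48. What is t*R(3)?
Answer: 48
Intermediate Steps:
R(s) = 1
t*R(3) = 48*1 = 48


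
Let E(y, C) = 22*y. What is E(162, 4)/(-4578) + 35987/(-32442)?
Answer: -46728629/24753246 ≈ -1.8878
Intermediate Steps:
E(162, 4)/(-4578) + 35987/(-32442) = (22*162)/(-4578) + 35987/(-32442) = 3564*(-1/4578) + 35987*(-1/32442) = -594/763 - 35987/32442 = -46728629/24753246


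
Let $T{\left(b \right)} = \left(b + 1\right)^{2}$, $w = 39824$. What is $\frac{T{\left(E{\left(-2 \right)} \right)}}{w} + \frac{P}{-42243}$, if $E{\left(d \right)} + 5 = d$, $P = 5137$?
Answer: $- \frac{50763785}{420571308} \approx -0.1207$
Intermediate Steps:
$E{\left(d \right)} = -5 + d$
$T{\left(b \right)} = \left(1 + b\right)^{2}$
$\frac{T{\left(E{\left(-2 \right)} \right)}}{w} + \frac{P}{-42243} = \frac{\left(1 - 7\right)^{2}}{39824} + \frac{5137}{-42243} = \left(1 - 7\right)^{2} \cdot \frac{1}{39824} + 5137 \left(- \frac{1}{42243}\right) = \left(-6\right)^{2} \cdot \frac{1}{39824} - \frac{5137}{42243} = 36 \cdot \frac{1}{39824} - \frac{5137}{42243} = \frac{9}{9956} - \frac{5137}{42243} = - \frac{50763785}{420571308}$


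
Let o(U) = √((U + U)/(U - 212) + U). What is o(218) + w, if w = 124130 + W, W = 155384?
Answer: 279514 + 2*√654/3 ≈ 2.7953e+5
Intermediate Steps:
w = 279514 (w = 124130 + 155384 = 279514)
o(U) = √(U + 2*U/(-212 + U)) (o(U) = √((2*U)/(-212 + U) + U) = √(2*U/(-212 + U) + U) = √(U + 2*U/(-212 + U)))
o(218) + w = √(218*(-210 + 218)/(-212 + 218)) + 279514 = √(218*8/6) + 279514 = √(218*(⅙)*8) + 279514 = √(872/3) + 279514 = 2*√654/3 + 279514 = 279514 + 2*√654/3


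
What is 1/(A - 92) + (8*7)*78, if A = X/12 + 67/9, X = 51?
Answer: 12627852/2891 ≈ 4368.0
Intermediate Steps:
A = 421/36 (A = 51/12 + 67/9 = 51*(1/12) + 67*(⅑) = 17/4 + 67/9 = 421/36 ≈ 11.694)
1/(A - 92) + (8*7)*78 = 1/(421/36 - 92) + (8*7)*78 = 1/(-2891/36) + 56*78 = -36/2891 + 4368 = 12627852/2891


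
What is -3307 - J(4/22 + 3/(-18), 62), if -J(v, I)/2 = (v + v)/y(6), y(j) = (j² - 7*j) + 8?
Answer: -109130/33 ≈ -3307.0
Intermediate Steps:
y(j) = 8 + j² - 7*j
J(v, I) = -2*v (J(v, I) = -2*(v + v)/(8 + 6² - 7*6) = -2*2*v/(8 + 36 - 42) = -2*2*v/2 = -2*v)
-3307 - J(4/22 + 3/(-18), 62) = -3307 - (-2)*(4/22 + 3/(-18)) = -3307 - (-2)*(4*(1/22) + 3*(-1/18)) = -3307 - (-2)*(2/11 - ⅙) = -3307 - (-2)/66 = -3307 - 1*(-1/33) = -3307 + 1/33 = -109130/33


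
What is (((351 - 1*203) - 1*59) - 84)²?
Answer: 25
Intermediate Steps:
(((351 - 1*203) - 1*59) - 84)² = (((351 - 203) - 59) - 84)² = ((148 - 59) - 84)² = (89 - 84)² = 5² = 25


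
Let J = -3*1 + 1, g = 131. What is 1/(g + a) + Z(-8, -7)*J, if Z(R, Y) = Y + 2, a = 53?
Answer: 1841/184 ≈ 10.005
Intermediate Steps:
Z(R, Y) = 2 + Y
J = -2 (J = -3 + 1 = -2)
1/(g + a) + Z(-8, -7)*J = 1/(131 + 53) + (2 - 7)*(-2) = 1/184 - 5*(-2) = 1/184 + 10 = 1841/184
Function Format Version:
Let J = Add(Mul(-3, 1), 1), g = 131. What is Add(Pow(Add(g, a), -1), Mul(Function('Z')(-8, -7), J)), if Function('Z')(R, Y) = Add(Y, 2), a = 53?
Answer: Rational(1841, 184) ≈ 10.005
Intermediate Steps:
Function('Z')(R, Y) = Add(2, Y)
J = -2 (J = Add(-3, 1) = -2)
Add(Pow(Add(g, a), -1), Mul(Function('Z')(-8, -7), J)) = Add(Pow(Add(131, 53), -1), Mul(Add(2, -7), -2)) = Add(Pow(184, -1), Mul(-5, -2)) = Add(Rational(1, 184), 10) = Rational(1841, 184)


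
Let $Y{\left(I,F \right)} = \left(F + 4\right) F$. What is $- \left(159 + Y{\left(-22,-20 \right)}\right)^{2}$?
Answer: $-229441$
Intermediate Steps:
$Y{\left(I,F \right)} = F \left(4 + F\right)$ ($Y{\left(I,F \right)} = \left(4 + F\right) F = F \left(4 + F\right)$)
$- \left(159 + Y{\left(-22,-20 \right)}\right)^{2} = - \left(159 - 20 \left(4 - 20\right)\right)^{2} = - \left(159 - -320\right)^{2} = - \left(159 + 320\right)^{2} = - 479^{2} = \left(-1\right) 229441 = -229441$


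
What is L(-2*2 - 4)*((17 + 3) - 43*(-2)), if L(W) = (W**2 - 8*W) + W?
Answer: 12720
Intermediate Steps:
L(W) = W**2 - 7*W
L(-2*2 - 4)*((17 + 3) - 43*(-2)) = ((-2*2 - 4)*(-7 + (-2*2 - 4)))*((17 + 3) - 43*(-2)) = ((-4 - 4)*(-7 + (-4 - 4)))*(20 - 1*(-86)) = (-8*(-7 - 8))*(20 + 86) = -8*(-15)*106 = 120*106 = 12720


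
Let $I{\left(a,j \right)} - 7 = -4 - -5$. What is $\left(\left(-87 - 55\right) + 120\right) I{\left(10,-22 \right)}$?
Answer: $-176$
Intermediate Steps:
$I{\left(a,j \right)} = 8$ ($I{\left(a,j \right)} = 7 - -1 = 7 + \left(-4 + 5\right) = 7 + 1 = 8$)
$\left(\left(-87 - 55\right) + 120\right) I{\left(10,-22 \right)} = \left(\left(-87 - 55\right) + 120\right) 8 = \left(-142 + 120\right) 8 = \left(-22\right) 8 = -176$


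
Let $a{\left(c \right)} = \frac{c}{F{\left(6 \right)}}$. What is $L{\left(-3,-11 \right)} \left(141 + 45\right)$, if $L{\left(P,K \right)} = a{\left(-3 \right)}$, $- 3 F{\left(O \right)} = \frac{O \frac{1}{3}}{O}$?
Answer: $5022$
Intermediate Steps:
$F{\left(O \right)} = - \frac{1}{9}$ ($F{\left(O \right)} = - \frac{\frac{O}{3} \frac{1}{O}}{3} = \left(- \frac{1}{3}\right) \frac{1}{3} = - \frac{1}{9}$)
$a{\left(c \right)} = - 9 c$ ($a{\left(c \right)} = \frac{c}{- \frac{1}{9}} = c \left(-9\right) = - 9 c$)
$L{\left(P,K \right)} = 27$ ($L{\left(P,K \right)} = \left(-9\right) \left(-3\right) = 27$)
$L{\left(-3,-11 \right)} \left(141 + 45\right) = 27 \left(141 + 45\right) = 27 \cdot 186 = 5022$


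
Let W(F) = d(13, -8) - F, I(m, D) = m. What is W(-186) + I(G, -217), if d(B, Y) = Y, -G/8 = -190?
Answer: 1698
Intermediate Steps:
G = 1520 (G = -8*(-190) = 1520)
W(F) = -8 - F
W(-186) + I(G, -217) = (-8 - 1*(-186)) + 1520 = (-8 + 186) + 1520 = 178 + 1520 = 1698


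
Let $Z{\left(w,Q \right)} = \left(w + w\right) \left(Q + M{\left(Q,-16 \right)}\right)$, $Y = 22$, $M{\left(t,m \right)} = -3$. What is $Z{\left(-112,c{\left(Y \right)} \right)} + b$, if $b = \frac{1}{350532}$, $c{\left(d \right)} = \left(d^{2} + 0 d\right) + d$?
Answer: $- \frac{39495141503}{350532} \approx -1.1267 \cdot 10^{5}$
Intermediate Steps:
$c{\left(d \right)} = d + d^{2}$ ($c{\left(d \right)} = \left(d^{2} + 0\right) + d = d^{2} + d = d + d^{2}$)
$Z{\left(w,Q \right)} = 2 w \left(-3 + Q\right)$ ($Z{\left(w,Q \right)} = \left(w + w\right) \left(Q - 3\right) = 2 w \left(-3 + Q\right)$)
$b = \frac{1}{350532} \approx 2.8528 \cdot 10^{-6}$
$Z{\left(-112,c{\left(Y \right)} \right)} + b = 2 \left(-112\right) \left(-3 + 22 \left(1 + 22\right)\right) + \frac{1}{350532} = 2 \left(-112\right) \left(-3 + 22 \cdot 23\right) + \frac{1}{350532} = 2 \left(-112\right) \left(-3 + 506\right) + \frac{1}{350532} = 2 \left(-112\right) 503 + \frac{1}{350532} = -112672 + \frac{1}{350532} = - \frac{39495141503}{350532}$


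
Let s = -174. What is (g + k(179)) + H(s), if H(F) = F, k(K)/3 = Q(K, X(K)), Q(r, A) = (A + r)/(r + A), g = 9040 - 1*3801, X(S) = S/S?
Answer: 5068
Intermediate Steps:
X(S) = 1
g = 5239 (g = 9040 - 3801 = 5239)
Q(r, A) = 1 (Q(r, A) = (A + r)/(A + r) = 1)
k(K) = 3 (k(K) = 3*1 = 3)
(g + k(179)) + H(s) = (5239 + 3) - 174 = 5242 - 174 = 5068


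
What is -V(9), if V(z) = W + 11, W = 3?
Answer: -14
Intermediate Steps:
V(z) = 14 (V(z) = 3 + 11 = 14)
-V(9) = -1*14 = -14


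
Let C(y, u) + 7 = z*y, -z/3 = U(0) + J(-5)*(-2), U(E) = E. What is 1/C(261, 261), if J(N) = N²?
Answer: 1/39143 ≈ 2.5547e-5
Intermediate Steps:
z = 150 (z = -3*(0 + (-5)²*(-2)) = -3*(0 + 25*(-2)) = -3*(0 - 50) = -3*(-50) = 150)
C(y, u) = -7 + 150*y
1/C(261, 261) = 1/(-7 + 150*261) = 1/(-7 + 39150) = 1/39143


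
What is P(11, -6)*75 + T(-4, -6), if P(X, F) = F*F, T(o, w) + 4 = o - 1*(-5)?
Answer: 2697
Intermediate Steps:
T(o, w) = 1 + o (T(o, w) = -4 + (o - 1*(-5)) = -4 + (o + 5) = -4 + (5 + o) = 1 + o)
P(X, F) = F²
P(11, -6)*75 + T(-4, -6) = (-6)²*75 + (1 - 4) = 36*75 - 3 = 2700 - 3 = 2697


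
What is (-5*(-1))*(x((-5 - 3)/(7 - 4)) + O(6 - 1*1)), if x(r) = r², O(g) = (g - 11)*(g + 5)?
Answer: -2380/9 ≈ -264.44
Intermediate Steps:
O(g) = (-11 + g)*(5 + g)
(-5*(-1))*(x((-5 - 3)/(7 - 4)) + O(6 - 1*1)) = (-5*(-1))*(((-5 - 3)/(7 - 4))² + (-55 + (6 - 1*1)² - 6*(6 - 1*1))) = 5*((-8/3)² + (-55 + (6 - 1)² - 6*(6 - 1))) = 5*((-8*⅓)² + (-55 + 5² - 6*5)) = 5*((-8/3)² + (-55 + 25 - 30)) = 5*(64/9 - 60) = 5*(-476/9) = -2380/9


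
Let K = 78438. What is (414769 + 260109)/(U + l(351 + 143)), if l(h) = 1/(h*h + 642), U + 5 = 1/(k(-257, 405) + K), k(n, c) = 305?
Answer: -1857522614145716/13761867907 ≈ -1.3498e+5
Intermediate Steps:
U = -393714/78743 (U = -5 + 1/(305 + 78438) = -5 + 1/78743 = -393714/78743 ≈ -5.0000)
l(h) = 1/(642 + h**2) (l(h) = 1/(h**2 + 642) = 1/(642 + h**2))
(414769 + 260109)/(U + l(351 + 143)) = (414769 + 260109)/(-393714/78743 + 1/(642 + (351 + 143)**2)) = 674878/(-393714/78743 + 1/(642 + 494**2)) = 674878/(-393714/78743 + 1/(642 + 244036)) = 674878/(-393714/78743 + 1/244678) = 674878/(-13761867907/2752382822) = 674878*(-2752382822/13761867907) = -1857522614145716/13761867907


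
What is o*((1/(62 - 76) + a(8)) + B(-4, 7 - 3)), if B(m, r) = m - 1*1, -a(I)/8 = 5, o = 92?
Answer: -29026/7 ≈ -4146.6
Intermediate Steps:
a(I) = -40 (a(I) = -8*5 = -40)
B(m, r) = -1 + m (B(m, r) = m - 1 = -1 + m)
o*((1/(62 - 76) + a(8)) + B(-4, 7 - 3)) = 92*((1/(62 - 76) - 40) + (-1 - 4)) = 92*((1/(-14) - 40) - 5) = 92*((-1/14 - 40) - 5) = 92*(-561/14 - 5) = 92*(-631/14) = -29026/7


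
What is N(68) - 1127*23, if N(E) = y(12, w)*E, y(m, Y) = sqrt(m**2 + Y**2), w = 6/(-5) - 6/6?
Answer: -125457/5 ≈ -25091.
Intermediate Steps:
w = -11/5 (w = 6*(-1/5) - 6*1/6 = -6/5 - 1 = -11/5 ≈ -2.2000)
y(m, Y) = sqrt(Y**2 + m**2)
N(E) = 61*E/5 (N(E) = sqrt((-11/5)**2 + 12**2)*E = sqrt(121/25 + 144)*E = sqrt(3721/25)*E = 61*E/5)
N(68) - 1127*23 = (61/5)*68 - 1127*23 = 4148/5 - 25921 = -125457/5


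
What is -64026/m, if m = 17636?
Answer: -32013/8818 ≈ -3.6304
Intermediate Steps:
-64026/m = -64026/17636 = -64026*1/17636 = -32013/8818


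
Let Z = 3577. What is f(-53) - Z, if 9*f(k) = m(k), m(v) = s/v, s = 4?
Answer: -1706233/477 ≈ -3577.0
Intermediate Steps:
m(v) = 4/v
f(k) = 4/(9*k) (f(k) = (4/k)/9 = 4/(9*k))
f(-53) - Z = (4/9)/(-53) - 1*3577 = (4/9)*(-1/53) - 3577 = -4/477 - 3577 = -1706233/477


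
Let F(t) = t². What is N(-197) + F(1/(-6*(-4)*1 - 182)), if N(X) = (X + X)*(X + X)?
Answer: 3875311505/24964 ≈ 1.5524e+5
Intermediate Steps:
N(X) = 4*X² (N(X) = (2*X)*(2*X) = 4*X²)
N(-197) + F(1/(-6*(-4)*1 - 182)) = 4*(-197)² + (1/(-6*(-4)*1 - 182))² = 4*38809 + (1/(24*1 - 182))² = 155236 + (1/(24 - 182))² = 155236 + (1/(-158))² = 155236 + (-1/158)² = 155236 + 1/24964 = 3875311505/24964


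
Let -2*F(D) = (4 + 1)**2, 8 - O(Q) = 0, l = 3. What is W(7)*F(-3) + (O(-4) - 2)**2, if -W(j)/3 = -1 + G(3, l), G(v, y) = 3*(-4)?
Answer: -903/2 ≈ -451.50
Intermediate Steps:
G(v, y) = -12
O(Q) = 8 (O(Q) = 8 - 1*0 = 8 + 0 = 8)
W(j) = 39 (W(j) = -3*(-1 - 12) = -3*(-13) = 39)
F(D) = -25/2 (F(D) = -(4 + 1)**2/2 = -1/2*5**2 = -1/2*25 = -25/2)
W(7)*F(-3) + (O(-4) - 2)**2 = 39*(-25/2) + (8 - 2)**2 = -975/2 + 6**2 = -975/2 + 36 = -903/2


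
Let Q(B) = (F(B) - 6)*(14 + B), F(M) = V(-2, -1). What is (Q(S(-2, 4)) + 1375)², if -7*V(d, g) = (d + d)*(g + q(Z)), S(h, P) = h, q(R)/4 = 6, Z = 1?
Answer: 104550625/49 ≈ 2.1337e+6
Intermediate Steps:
q(R) = 24 (q(R) = 4*6 = 24)
V(d, g) = -2*d*(24 + g)/7 (V(d, g) = -(d + d)*(g + 24)/7 = -2*d*(24 + g)/7)
F(M) = 92/7 (F(M) = -2/7*(-2)*(24 - 1) = -2/7*(-2)*23 = 92/7)
Q(B) = 100 + 50*B/7 (Q(B) = (92/7 - 6)*(14 + B) = 50*(14 + B)/7 = 100 + 50*B/7)
(Q(S(-2, 4)) + 1375)² = ((100 + (50/7)*(-2)) + 1375)² = ((100 - 100/7) + 1375)² = (600/7 + 1375)² = (10225/7)² = 104550625/49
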